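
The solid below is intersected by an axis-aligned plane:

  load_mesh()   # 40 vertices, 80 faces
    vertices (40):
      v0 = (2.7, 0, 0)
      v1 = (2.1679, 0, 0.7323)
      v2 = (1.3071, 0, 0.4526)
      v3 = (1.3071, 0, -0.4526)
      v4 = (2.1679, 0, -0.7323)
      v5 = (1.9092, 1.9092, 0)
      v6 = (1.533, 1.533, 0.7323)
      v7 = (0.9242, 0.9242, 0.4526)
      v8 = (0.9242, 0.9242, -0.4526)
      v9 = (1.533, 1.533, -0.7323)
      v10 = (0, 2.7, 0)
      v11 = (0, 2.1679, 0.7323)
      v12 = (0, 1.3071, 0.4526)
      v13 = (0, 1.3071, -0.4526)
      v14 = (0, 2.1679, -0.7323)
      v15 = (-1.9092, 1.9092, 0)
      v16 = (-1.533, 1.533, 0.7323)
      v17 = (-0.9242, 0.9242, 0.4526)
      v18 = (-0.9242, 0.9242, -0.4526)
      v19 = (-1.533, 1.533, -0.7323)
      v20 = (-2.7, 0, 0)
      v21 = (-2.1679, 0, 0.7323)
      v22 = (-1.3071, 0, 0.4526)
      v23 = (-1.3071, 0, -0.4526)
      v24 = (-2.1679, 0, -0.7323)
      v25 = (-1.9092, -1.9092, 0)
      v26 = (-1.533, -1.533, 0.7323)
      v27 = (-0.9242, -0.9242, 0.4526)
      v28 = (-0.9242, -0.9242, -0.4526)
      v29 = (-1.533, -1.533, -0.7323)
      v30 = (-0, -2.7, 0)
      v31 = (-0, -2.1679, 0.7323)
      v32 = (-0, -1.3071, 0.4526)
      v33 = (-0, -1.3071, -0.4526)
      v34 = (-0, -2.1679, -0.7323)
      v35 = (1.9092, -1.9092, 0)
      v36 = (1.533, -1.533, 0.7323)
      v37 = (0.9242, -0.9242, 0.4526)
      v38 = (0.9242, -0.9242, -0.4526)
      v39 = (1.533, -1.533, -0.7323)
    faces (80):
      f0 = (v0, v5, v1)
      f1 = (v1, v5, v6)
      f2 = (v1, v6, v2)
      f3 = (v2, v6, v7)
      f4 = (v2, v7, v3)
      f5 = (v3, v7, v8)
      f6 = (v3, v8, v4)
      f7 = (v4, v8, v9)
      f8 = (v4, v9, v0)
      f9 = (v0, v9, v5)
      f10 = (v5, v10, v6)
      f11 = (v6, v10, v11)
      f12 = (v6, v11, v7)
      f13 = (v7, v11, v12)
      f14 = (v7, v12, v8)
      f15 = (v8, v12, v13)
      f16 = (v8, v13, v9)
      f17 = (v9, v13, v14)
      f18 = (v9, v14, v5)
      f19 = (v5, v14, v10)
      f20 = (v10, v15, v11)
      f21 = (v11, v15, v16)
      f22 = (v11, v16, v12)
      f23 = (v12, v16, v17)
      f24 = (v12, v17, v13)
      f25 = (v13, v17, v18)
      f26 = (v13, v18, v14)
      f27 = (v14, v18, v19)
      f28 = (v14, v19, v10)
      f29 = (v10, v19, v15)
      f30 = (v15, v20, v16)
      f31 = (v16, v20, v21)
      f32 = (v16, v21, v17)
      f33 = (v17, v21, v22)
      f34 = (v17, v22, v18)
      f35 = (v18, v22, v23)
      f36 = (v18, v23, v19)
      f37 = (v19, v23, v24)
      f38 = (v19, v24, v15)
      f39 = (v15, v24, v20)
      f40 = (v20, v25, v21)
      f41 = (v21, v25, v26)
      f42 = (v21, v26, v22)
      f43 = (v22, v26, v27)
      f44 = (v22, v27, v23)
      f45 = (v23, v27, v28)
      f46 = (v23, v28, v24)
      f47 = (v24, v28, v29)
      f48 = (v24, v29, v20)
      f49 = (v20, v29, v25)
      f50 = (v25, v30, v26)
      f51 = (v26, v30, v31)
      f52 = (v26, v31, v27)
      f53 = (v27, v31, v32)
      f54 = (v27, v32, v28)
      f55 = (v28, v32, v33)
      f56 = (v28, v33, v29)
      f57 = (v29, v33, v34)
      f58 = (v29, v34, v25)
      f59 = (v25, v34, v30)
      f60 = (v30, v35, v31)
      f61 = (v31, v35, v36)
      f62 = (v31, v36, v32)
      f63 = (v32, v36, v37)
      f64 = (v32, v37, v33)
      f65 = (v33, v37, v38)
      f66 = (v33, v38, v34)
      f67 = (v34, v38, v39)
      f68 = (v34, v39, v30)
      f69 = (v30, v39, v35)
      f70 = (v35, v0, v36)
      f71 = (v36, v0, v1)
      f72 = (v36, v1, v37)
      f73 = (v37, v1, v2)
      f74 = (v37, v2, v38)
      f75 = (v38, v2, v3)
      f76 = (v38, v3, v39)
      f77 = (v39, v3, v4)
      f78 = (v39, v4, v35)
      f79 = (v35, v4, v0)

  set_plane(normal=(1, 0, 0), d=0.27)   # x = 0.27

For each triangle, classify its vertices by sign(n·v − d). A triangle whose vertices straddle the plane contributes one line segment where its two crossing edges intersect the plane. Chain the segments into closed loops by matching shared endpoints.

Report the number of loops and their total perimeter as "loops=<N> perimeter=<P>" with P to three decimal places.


Straddling triangles (20 of 80):
  (v5,v10,v6) [+-+] → (0.27, 2.58816, 0)–(0.27, 2.49446, 0.128977)  len=0.1594
  (v6,v10,v11) [+--] → (0.27, 2.49446, 0.128977)–(0.27, 2.05608, 0.7323)  len=0.7458
  (v6,v11,v7) [+-+] → (0.27, 2.05608, 0.7323)–(0.27, 1.80456, 0.650587)  len=0.2645
  (v7,v11,v12) [+--] → (0.27, 1.80456, 0.650587)–(0.27, 1.19524, 0.4526)  len=0.6407
  (v7,v12,v8) [+-+] → (0.27, 1.19524, 0.4526)–(0.27, 1.19524, 0.188151)  len=0.2644
  (v8,v12,v13) [+--] → (0.27, 1.19524, 0.188151)–(0.27, 1.19524, -0.4526)  len=0.6408
  (v8,v13,v9) [+-+] → (0.27, 1.19524, -0.4526)–(0.27, 1.34689, -0.501862)  len=0.1594
  (v9,v13,v14) [+--] → (0.27, 1.34689, -0.501862)–(0.27, 2.05608, -0.7323)  len=0.7457
  (v9,v14,v5) [+-+] → (0.27, 2.05608, -0.7323)–(0.27, 2.13131, -0.628738)  len=0.1280
  (v5,v14,v10) [+--] → (0.27, 2.13131, -0.628738)–(0.27, 2.58816, 0)  len=0.7772
  (v30,v35,v31) [-+-] → (0.27, -2.58816, 0)–(0.27, -2.13131, 0.628738)  len=0.7772
  (v31,v35,v36) [-++] → (0.27, -2.13131, 0.628738)–(0.27, -2.05608, 0.7323)  len=0.1280
  (v31,v36,v32) [-+-] → (0.27, -2.05608, 0.7323)–(0.27, -1.34689, 0.501862)  len=0.7457
  (v32,v36,v37) [-++] → (0.27, -1.34689, 0.501862)–(0.27, -1.19524, 0.4526)  len=0.1594
  (v32,v37,v33) [-+-] → (0.27, -1.19524, 0.4526)–(0.27, -1.19524, -0.188151)  len=0.6408
  (v33,v37,v38) [-++] → (0.27, -1.19524, -0.188151)–(0.27, -1.19524, -0.4526)  len=0.2644
  (v33,v38,v34) [-+-] → (0.27, -1.19524, -0.4526)–(0.27, -1.80456, -0.650587)  len=0.6407
  (v34,v38,v39) [-++] → (0.27, -1.80456, -0.650587)–(0.27, -2.05608, -0.7323)  len=0.2645
  (v34,v39,v30) [-+-] → (0.27, -2.05608, -0.7323)–(0.27, -2.49446, -0.128977)  len=0.7458
  (v30,v39,v35) [-++] → (0.27, -2.49446, -0.128977)–(0.27, -2.58816, 0)  len=0.1594

Chained into 2 loop(s):
  loop 1: 10 segments, perimeter = 4.5259
  loop 2: 10 segments, perimeter = 4.5259
Total perimeter = 9.052

loops=2 perimeter=9.052


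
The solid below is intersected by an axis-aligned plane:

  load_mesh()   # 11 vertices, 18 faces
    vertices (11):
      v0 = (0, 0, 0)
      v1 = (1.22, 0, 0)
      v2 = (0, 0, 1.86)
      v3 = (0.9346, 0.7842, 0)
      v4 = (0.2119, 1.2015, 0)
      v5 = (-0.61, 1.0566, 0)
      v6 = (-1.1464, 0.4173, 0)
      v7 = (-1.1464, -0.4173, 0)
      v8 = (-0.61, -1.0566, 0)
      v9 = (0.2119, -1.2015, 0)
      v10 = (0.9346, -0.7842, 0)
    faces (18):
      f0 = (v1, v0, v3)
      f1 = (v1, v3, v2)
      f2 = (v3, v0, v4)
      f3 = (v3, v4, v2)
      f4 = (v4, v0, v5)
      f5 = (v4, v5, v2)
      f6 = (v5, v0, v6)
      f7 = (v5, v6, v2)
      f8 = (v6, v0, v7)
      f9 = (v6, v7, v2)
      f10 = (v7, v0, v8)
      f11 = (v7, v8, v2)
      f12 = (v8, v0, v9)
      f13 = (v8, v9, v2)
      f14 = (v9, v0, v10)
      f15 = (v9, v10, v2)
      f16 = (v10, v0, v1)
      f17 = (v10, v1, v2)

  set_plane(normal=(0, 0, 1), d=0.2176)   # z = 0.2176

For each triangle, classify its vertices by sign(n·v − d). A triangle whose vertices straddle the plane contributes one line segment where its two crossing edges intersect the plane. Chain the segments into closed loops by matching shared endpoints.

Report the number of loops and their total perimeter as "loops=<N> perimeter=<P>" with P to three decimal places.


loops=1 perimeter=6.632

Straddling triangles (9 of 18):
  (v1,v3,v2) [--+] → (0.825262, 0.692457, 0.2176)–(1.07727, 0, 0.2176)  len=0.7369
  (v3,v4,v2) [--+] → (0.18711, 1.06094, 0.2176)–(0.825262, 0.692457, 0.2176)  len=0.7369
  (v4,v5,v2) [--+] → (-0.538637, 0.932989, 0.2176)–(0.18711, 1.06094, 0.2176)  len=0.7369
  (v5,v6,v2) [--+] → (-1.01228, 0.36848, 0.2176)–(-0.538637, 0.932989, 0.2176)  len=0.7369
  (v6,v7,v2) [--+] → (-1.01228, -0.36848, 0.2176)–(-1.01228, 0.36848, 0.2176)  len=0.7370
  (v7,v8,v2) [--+] → (-0.538637, -0.932989, 0.2176)–(-1.01228, -0.36848, 0.2176)  len=0.7369
  (v8,v9,v2) [--+] → (0.18711, -1.06094, 0.2176)–(-0.538637, -0.932989, 0.2176)  len=0.7369
  (v9,v10,v2) [--+] → (0.825262, -0.692457, 0.2176)–(0.18711, -1.06094, 0.2176)  len=0.7369
  (v10,v1,v2) [--+] → (1.07727, 0, 0.2176)–(0.825262, -0.692457, 0.2176)  len=0.7369

Chained into 1 loop(s):
  loop 1: 9 segments, perimeter = 6.6322
Total perimeter = 6.632


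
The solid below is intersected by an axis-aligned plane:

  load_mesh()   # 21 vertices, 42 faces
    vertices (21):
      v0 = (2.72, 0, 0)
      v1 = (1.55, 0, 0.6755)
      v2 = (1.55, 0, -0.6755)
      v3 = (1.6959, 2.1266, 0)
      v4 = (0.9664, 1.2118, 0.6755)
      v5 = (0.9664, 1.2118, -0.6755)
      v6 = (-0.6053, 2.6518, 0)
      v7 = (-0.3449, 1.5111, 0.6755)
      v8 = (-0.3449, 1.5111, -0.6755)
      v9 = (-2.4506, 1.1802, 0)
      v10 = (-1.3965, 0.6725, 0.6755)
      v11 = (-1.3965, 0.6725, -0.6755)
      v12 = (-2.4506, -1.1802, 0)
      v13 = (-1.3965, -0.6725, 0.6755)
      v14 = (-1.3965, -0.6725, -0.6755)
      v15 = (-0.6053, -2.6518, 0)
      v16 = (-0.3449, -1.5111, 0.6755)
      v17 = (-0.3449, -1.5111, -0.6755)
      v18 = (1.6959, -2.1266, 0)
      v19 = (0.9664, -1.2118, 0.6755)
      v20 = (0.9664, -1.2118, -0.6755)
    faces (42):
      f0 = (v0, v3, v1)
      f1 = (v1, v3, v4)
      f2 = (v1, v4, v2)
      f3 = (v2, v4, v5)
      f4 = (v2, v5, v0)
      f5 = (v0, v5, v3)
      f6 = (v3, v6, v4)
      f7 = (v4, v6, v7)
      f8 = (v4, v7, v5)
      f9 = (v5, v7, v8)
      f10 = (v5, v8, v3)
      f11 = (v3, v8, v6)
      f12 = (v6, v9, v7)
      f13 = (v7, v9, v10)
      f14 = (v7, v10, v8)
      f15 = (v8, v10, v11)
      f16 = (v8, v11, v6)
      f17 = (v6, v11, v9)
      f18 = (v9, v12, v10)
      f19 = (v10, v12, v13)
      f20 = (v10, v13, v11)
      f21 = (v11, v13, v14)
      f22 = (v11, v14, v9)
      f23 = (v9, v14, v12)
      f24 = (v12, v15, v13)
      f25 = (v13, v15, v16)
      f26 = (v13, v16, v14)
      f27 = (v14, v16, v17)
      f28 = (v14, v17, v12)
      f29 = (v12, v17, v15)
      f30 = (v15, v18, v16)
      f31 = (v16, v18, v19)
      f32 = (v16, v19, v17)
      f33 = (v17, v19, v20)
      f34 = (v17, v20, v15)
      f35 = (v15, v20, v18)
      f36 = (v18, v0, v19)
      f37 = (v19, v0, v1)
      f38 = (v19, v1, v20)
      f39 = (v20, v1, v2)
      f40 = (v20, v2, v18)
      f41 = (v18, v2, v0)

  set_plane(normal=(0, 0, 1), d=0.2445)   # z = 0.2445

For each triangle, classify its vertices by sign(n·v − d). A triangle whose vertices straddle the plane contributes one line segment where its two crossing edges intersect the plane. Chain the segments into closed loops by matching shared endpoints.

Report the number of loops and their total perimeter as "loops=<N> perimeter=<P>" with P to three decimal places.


loops=2 perimeter=23.365

Straddling triangles (28 of 42):
  (v0,v3,v1) [--+] → (1.64309, 1.35687, 0.2445)–(2.29651, 0, 0.2445)  len=1.5060
  (v1,v3,v4) [+-+] → (1.64309, 1.35687, 0.2445)–(1.43185, 1.79548, 0.2445)  len=0.4868
  (v1,v4,v2) [++-] → (1.15258, 0.825208, 0.2445)–(1.55, 0, 0.2445)  len=0.9159
  (v2,v4,v5) [-+-] → (1.15258, 0.825208, 0.2445)–(0.9664, 1.2118, 0.2445)  len=0.4291
  (v3,v6,v4) [--+] → (-0.0364167, 2.13059, 0.2445)–(1.43185, 1.79548, 0.2445)  len=1.5060
  (v4,v6,v7) [+-+] → (-0.0364167, 2.13059, 0.2445)–(-0.511047, 2.23892, 0.2445)  len=0.4868
  (v4,v7,v5) [++-] → (0.0734348, 1.41562, 0.2445)–(0.9664, 1.2118, 0.2445)  len=0.9159
  (v5,v7,v8) [-+-] → (0.0734348, 1.41562, 0.2445)–(-0.3449, 1.5111, 0.2445)  len=0.4291
  (v6,v9,v7) [--+] → (-1.68843, 1.29997, 0.2445)–(-0.511047, 2.23892, 0.2445)  len=1.5059
  (v7,v9,v10) [+-+] → (-1.68843, 1.29997, 0.2445)–(-2.06906, 0.996436, 0.2445)  len=0.4868
  (v7,v10,v8) [++-] → (-1.06102, 0.940033, 0.2445)–(-0.3449, 1.5111, 0.2445)  len=0.9159
  (v8,v10,v11) [-+-] → (-1.06102, 0.940033, 0.2445)–(-1.3965, 0.6725, 0.2445)  len=0.4291
  (v9,v12,v10) [--+] → (-2.06906, -0.509608, 0.2445)–(-2.06906, 0.996436, 0.2445)  len=1.5060
  (v10,v12,v13) [+-+] → (-2.06906, -0.509608, 0.2445)–(-2.06906, -0.996436, 0.2445)  len=0.4868
  (v10,v13,v11) [++-] → (-1.3965, -0.243414, 0.2445)–(-1.3965, 0.6725, 0.2445)  len=0.9159
  (v11,v13,v14) [-+-] → (-1.3965, -0.243414, 0.2445)–(-1.3965, -0.6725, 0.2445)  len=0.4291
  (v12,v15,v13) [--+] → (-0.891678, -1.93538, 0.2445)–(-2.06906, -0.996436, 0.2445)  len=1.5059
  (v13,v15,v16) [+-+] → (-0.891678, -1.93538, 0.2445)–(-0.511047, -2.23892, 0.2445)  len=0.4868
  (v13,v16,v14) [++-] → (-0.680385, -1.24357, 0.2445)–(-1.3965, -0.6725, 0.2445)  len=0.9159
  (v14,v16,v17) [-+-] → (-0.680385, -1.24357, 0.2445)–(-0.3449, -1.5111, 0.2445)  len=0.4291
  (v15,v18,v16) [--+] → (0.957224, -1.90382, 0.2445)–(-0.511047, -2.23892, 0.2445)  len=1.5060
  (v16,v18,v19) [+-+] → (0.957224, -1.90382, 0.2445)–(1.43185, -1.79548, 0.2445)  len=0.4868
  (v16,v19,v17) [++-] → (0.548065, -1.30728, 0.2445)–(-0.3449, -1.5111, 0.2445)  len=0.9159
  (v17,v19,v20) [-+-] → (0.548065, -1.30728, 0.2445)–(0.9664, -1.2118, 0.2445)  len=0.4291
  (v18,v0,v19) [--+] → (2.08528, -0.438616, 0.2445)–(1.43185, -1.79548, 0.2445)  len=1.5060
  (v19,v0,v1) [+-+] → (2.08528, -0.438616, 0.2445)–(2.29651, 0, 0.2445)  len=0.4868
  (v19,v1,v20) [++-] → (1.36382, -0.386592, 0.2445)–(0.9664, -1.2118, 0.2445)  len=0.9159
  (v20,v1,v2) [-+-] → (1.36382, -0.386592, 0.2445)–(1.55, 0, 0.2445)  len=0.4291

Chained into 2 loop(s):
  loop 1: 14 segments, perimeter = 13.9498
  loop 2: 14 segments, perimeter = 9.4151
Total perimeter = 23.365


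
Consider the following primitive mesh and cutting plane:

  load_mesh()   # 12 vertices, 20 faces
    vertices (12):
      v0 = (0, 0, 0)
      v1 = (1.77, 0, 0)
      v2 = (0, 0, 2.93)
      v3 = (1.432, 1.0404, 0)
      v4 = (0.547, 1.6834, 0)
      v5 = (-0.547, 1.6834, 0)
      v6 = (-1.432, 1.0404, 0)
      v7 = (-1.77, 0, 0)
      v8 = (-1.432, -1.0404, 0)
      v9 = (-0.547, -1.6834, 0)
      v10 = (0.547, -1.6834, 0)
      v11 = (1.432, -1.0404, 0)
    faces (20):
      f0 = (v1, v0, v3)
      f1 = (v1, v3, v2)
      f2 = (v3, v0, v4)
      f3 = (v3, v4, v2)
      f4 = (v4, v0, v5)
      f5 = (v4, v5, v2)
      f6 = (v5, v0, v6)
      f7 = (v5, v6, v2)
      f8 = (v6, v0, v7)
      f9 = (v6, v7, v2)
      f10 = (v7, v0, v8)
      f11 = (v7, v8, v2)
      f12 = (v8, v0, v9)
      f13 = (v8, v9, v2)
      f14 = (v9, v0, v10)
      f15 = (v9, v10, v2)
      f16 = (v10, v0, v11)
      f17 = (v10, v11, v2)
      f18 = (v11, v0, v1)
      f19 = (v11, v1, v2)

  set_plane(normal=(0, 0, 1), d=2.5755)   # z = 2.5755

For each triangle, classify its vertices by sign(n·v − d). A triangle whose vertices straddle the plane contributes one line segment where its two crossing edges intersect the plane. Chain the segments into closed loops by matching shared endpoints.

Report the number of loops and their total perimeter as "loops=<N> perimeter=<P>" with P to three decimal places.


Straddling triangles (10 of 20):
  (v1,v3,v2) [--+] → (0.173257, 0.125878, 2.5755)–(0.214152, 0, 2.5755)  len=0.1324
  (v3,v4,v2) [--+] → (0.0661814, 0.203674, 2.5755)–(0.173257, 0.125878, 2.5755)  len=0.1324
  (v4,v5,v2) [--+] → (-0.0661814, 0.203674, 2.5755)–(0.0661814, 0.203674, 2.5755)  len=0.1324
  (v5,v6,v2) [--+] → (-0.173257, 0.125878, 2.5755)–(-0.0661814, 0.203674, 2.5755)  len=0.1324
  (v6,v7,v2) [--+] → (-0.214152, 0, 2.5755)–(-0.173257, 0.125878, 2.5755)  len=0.1324
  (v7,v8,v2) [--+] → (-0.173257, -0.125878, 2.5755)–(-0.214152, 0, 2.5755)  len=0.1324
  (v8,v9,v2) [--+] → (-0.0661814, -0.203674, 2.5755)–(-0.173257, -0.125878, 2.5755)  len=0.1324
  (v9,v10,v2) [--+] → (0.0661814, -0.203674, 2.5755)–(-0.0661814, -0.203674, 2.5755)  len=0.1324
  (v10,v11,v2) [--+] → (0.173257, -0.125878, 2.5755)–(0.0661814, -0.203674, 2.5755)  len=0.1324
  (v11,v1,v2) [--+] → (0.214152, 0, 2.5755)–(0.173257, -0.125878, 2.5755)  len=0.1324

Chained into 1 loop(s):
  loop 1: 10 segments, perimeter = 1.3236
Total perimeter = 1.324

loops=1 perimeter=1.324


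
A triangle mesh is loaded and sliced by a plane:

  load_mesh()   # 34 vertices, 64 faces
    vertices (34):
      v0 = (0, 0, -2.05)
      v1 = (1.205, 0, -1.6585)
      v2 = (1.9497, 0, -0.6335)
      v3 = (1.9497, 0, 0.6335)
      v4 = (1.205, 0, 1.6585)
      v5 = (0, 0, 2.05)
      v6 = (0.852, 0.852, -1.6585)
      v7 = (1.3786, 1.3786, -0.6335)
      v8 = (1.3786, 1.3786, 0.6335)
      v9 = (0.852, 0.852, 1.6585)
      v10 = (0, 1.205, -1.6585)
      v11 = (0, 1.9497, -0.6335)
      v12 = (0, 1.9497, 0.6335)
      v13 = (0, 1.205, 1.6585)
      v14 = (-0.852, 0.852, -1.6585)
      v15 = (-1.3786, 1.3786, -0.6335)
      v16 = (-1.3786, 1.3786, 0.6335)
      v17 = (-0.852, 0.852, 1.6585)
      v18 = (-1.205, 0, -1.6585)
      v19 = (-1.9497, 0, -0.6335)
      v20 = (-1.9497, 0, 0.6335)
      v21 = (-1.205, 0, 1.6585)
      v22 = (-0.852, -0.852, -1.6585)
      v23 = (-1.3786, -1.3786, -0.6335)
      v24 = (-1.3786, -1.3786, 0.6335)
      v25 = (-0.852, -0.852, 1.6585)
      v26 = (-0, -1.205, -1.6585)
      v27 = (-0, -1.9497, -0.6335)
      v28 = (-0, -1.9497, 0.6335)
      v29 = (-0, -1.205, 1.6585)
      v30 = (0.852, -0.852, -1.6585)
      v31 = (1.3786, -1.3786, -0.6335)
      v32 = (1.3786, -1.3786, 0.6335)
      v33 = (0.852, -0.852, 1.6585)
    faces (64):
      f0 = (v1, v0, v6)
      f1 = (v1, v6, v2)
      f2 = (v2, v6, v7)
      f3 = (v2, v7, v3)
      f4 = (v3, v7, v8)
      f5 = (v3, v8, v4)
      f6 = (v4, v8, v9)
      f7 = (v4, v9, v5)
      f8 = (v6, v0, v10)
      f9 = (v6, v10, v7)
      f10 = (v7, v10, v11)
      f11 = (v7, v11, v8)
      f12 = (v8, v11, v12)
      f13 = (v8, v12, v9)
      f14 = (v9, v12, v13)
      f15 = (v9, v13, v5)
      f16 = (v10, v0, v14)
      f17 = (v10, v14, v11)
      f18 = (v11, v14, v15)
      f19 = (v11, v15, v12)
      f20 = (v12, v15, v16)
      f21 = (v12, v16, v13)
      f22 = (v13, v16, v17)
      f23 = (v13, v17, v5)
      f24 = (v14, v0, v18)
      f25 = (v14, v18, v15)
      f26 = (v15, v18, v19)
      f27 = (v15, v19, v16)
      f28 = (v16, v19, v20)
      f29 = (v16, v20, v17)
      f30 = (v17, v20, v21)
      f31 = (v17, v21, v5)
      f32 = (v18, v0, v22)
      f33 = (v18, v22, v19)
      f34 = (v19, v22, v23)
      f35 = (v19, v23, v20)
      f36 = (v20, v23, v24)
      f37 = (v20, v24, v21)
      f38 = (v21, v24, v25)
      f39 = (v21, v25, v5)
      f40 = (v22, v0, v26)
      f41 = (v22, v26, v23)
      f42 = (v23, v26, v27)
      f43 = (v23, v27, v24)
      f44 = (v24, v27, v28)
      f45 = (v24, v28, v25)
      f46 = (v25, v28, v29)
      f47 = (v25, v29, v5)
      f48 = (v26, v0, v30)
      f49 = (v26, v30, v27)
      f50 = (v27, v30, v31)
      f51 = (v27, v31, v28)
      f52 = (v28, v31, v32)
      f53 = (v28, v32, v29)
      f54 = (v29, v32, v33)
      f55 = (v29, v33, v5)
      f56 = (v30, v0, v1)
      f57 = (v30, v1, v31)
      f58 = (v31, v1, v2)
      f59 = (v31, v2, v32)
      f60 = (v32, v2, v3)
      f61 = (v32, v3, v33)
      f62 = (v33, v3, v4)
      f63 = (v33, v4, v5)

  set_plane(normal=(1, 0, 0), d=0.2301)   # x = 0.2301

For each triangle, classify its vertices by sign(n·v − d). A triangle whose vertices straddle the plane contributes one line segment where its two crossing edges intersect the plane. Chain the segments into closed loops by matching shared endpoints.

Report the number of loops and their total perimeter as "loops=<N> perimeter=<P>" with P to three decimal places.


loops=1 perimeter=12.230

Straddling triangles (20 of 64):
  (v1,v0,v6) [+-+] → (0.2301, 0, -1.97524)–(0.2301, 0.2301, -1.94427)  len=0.2322
  (v4,v9,v5) [++-] → (0.2301, 0.2301, 1.94427)–(0.2301, 0, 1.97524)  len=0.2322
  (v6,v0,v10) [+--] → (0.2301, 0.2301, -1.94427)–(0.2301, 1.10967, -1.6585)  len=0.9248
  (v6,v10,v7) [+-+] → (0.2301, 1.10967, -1.6585)–(0.2301, 1.23398, -1.48742)  len=0.2115
  (v7,v10,v11) [+--] → (0.2301, 1.23398, -1.48742)–(0.2301, 1.85438, -0.6335)  len=1.0555
  (v7,v11,v8) [+-+] → (0.2301, 1.85438, -0.6335)–(0.2301, 1.85438, -0.422027)  len=0.2115
  (v8,v11,v12) [+--] → (0.2301, 1.85438, -0.422027)–(0.2301, 1.85438, 0.6335)  len=1.0555
  (v8,v12,v9) [+-+] → (0.2301, 1.85438, 0.6335)–(0.2301, 1.65324, 0.910322)  len=0.3422
  (v9,v12,v13) [+--] → (0.2301, 1.65324, 0.910322)–(0.2301, 1.10967, 1.6585)  len=0.9248
  (v9,v13,v5) [+--] → (0.2301, 1.10967, 1.6585)–(0.2301, 0.2301, 1.94427)  len=0.9248
  (v26,v0,v30) [--+] → (0.2301, -0.2301, -1.94427)–(0.2301, -1.10967, -1.6585)  len=0.9248
  (v26,v30,v27) [-+-] → (0.2301, -1.10967, -1.6585)–(0.2301, -1.65324, -0.910322)  len=0.9248
  (v27,v30,v31) [-++] → (0.2301, -1.65324, -0.910322)–(0.2301, -1.85438, -0.6335)  len=0.3422
  (v27,v31,v28) [-+-] → (0.2301, -1.85438, -0.6335)–(0.2301, -1.85438, 0.422027)  len=1.0555
  (v28,v31,v32) [-++] → (0.2301, -1.85438, 0.422027)–(0.2301, -1.85438, 0.6335)  len=0.2115
  (v28,v32,v29) [-+-] → (0.2301, -1.85438, 0.6335)–(0.2301, -1.23398, 1.48742)  len=1.0555
  (v29,v32,v33) [-++] → (0.2301, -1.23398, 1.48742)–(0.2301, -1.10967, 1.6585)  len=0.2115
  (v29,v33,v5) [-+-] → (0.2301, -1.10967, 1.6585)–(0.2301, -0.2301, 1.94427)  len=0.9248
  (v30,v0,v1) [+-+] → (0.2301, -0.2301, -1.94427)–(0.2301, 0, -1.97524)  len=0.2322
  (v33,v4,v5) [++-] → (0.2301, 0, 1.97524)–(0.2301, -0.2301, 1.94427)  len=0.2322

Chained into 1 loop(s):
  loop 1: 20 segments, perimeter = 12.2299
Total perimeter = 12.230


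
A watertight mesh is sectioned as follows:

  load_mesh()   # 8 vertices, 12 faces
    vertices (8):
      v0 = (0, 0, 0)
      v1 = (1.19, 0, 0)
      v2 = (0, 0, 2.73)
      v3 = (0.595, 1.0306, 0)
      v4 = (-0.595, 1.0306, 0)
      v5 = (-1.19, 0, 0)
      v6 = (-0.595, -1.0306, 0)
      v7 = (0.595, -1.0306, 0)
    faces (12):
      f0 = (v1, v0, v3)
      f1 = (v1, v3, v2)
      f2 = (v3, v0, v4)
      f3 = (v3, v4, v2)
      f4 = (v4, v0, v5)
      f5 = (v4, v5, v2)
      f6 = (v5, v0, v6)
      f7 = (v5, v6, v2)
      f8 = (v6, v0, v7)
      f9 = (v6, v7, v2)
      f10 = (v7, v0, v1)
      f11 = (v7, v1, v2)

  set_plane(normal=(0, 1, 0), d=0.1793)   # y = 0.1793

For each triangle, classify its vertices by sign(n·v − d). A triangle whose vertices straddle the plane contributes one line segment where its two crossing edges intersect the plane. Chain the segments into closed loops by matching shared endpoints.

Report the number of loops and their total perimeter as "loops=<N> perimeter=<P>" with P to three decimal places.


loops=1 perimeter=7.300

Straddling triangles (6 of 12):
  (v1,v0,v3) [--+] → (0.103516, 0.1793, 0)–(1.08648, 0.1793, 0)  len=0.9830
  (v1,v3,v2) [-+-] → (1.08648, 0.1793, 0)–(0.103516, 0.1793, 2.25504)  len=2.4600
  (v3,v0,v4) [+-+] → (0.103516, 0.1793, 0)–(-0.103516, 0.1793, 0)  len=0.2070
  (v3,v4,v2) [++-] → (-0.103516, 0.1793, 2.25504)–(0.103516, 0.1793, 2.25504)  len=0.2070
  (v4,v0,v5) [+--] → (-0.103516, 0.1793, 0)–(-1.08648, 0.1793, 0)  len=0.9830
  (v4,v5,v2) [+--] → (-1.08648, 0.1793, 0)–(-0.103516, 0.1793, 2.25504)  len=2.4600

Chained into 1 loop(s):
  loop 1: 6 segments, perimeter = 7.2999
Total perimeter = 7.300


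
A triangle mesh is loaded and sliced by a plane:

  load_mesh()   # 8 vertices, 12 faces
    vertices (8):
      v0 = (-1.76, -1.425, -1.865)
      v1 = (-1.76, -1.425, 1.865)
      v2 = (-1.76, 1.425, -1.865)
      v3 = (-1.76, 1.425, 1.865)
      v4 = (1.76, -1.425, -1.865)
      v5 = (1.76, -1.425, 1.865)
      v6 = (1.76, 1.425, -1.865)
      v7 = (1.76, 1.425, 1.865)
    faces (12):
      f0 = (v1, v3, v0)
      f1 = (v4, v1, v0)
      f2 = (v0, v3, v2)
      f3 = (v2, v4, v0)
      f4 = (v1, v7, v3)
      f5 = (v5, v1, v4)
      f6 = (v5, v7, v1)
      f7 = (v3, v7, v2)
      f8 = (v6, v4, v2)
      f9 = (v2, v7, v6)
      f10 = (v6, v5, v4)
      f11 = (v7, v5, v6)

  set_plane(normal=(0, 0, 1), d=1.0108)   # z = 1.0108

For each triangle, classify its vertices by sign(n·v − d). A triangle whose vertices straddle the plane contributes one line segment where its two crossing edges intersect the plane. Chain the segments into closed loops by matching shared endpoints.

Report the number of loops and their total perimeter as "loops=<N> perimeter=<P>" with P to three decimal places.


loops=1 perimeter=12.740

Straddling triangles (8 of 12):
  (v1,v3,v0) [++-] → (-1.76, 0.772327, 1.0108)–(-1.76, -1.425, 1.0108)  len=2.1973
  (v4,v1,v0) [-+-] → (-0.953892, -1.425, 1.0108)–(-1.76, -1.425, 1.0108)  len=0.8061
  (v0,v3,v2) [-+-] → (-1.76, 0.772327, 1.0108)–(-1.76, 1.425, 1.0108)  len=0.6527
  (v5,v1,v4) [++-] → (-0.953892, -1.425, 1.0108)–(1.76, -1.425, 1.0108)  len=2.7139
  (v3,v7,v2) [++-] → (0.953892, 1.425, 1.0108)–(-1.76, 1.425, 1.0108)  len=2.7139
  (v2,v7,v6) [-+-] → (0.953892, 1.425, 1.0108)–(1.76, 1.425, 1.0108)  len=0.8061
  (v6,v5,v4) [-+-] → (1.76, -0.772327, 1.0108)–(1.76, -1.425, 1.0108)  len=0.6527
  (v7,v5,v6) [++-] → (1.76, -0.772327, 1.0108)–(1.76, 1.425, 1.0108)  len=2.1973

Chained into 1 loop(s):
  loop 1: 8 segments, perimeter = 12.7400
Total perimeter = 12.740


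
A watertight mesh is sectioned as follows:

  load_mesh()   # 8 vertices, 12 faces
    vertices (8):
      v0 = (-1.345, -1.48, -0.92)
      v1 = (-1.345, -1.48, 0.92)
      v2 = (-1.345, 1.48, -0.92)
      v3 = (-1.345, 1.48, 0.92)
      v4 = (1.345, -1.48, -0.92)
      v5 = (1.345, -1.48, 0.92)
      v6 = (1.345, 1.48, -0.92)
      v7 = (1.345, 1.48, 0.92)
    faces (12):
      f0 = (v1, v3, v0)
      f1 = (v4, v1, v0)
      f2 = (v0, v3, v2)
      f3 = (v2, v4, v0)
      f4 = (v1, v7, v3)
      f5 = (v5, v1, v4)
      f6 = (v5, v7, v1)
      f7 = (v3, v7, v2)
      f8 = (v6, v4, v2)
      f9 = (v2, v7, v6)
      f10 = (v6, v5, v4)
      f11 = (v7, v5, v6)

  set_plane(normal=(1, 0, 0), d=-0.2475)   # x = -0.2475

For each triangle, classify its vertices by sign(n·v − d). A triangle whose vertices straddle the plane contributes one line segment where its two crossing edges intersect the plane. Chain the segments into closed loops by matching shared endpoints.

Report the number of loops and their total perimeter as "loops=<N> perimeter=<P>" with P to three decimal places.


loops=1 perimeter=9.600

Straddling triangles (8 of 12):
  (v4,v1,v0) [+--] → (-0.2475, -1.48, 0.169294)–(-0.2475, -1.48, -0.92)  len=1.0893
  (v2,v4,v0) [-+-] → (-0.2475, 0.272342, -0.92)–(-0.2475, -1.48, -0.92)  len=1.7523
  (v1,v7,v3) [-+-] → (-0.2475, -0.272342, 0.92)–(-0.2475, 1.48, 0.92)  len=1.7523
  (v5,v1,v4) [+-+] → (-0.2475, -1.48, 0.92)–(-0.2475, -1.48, 0.169294)  len=0.7507
  (v5,v7,v1) [++-] → (-0.2475, -0.272342, 0.92)–(-0.2475, -1.48, 0.92)  len=1.2077
  (v3,v7,v2) [-+-] → (-0.2475, 1.48, 0.92)–(-0.2475, 1.48, -0.169294)  len=1.0893
  (v6,v4,v2) [++-] → (-0.2475, 0.272342, -0.92)–(-0.2475, 1.48, -0.92)  len=1.2077
  (v2,v7,v6) [-++] → (-0.2475, 1.48, -0.169294)–(-0.2475, 1.48, -0.92)  len=0.7507

Chained into 1 loop(s):
  loop 1: 8 segments, perimeter = 9.6000
Total perimeter = 9.600


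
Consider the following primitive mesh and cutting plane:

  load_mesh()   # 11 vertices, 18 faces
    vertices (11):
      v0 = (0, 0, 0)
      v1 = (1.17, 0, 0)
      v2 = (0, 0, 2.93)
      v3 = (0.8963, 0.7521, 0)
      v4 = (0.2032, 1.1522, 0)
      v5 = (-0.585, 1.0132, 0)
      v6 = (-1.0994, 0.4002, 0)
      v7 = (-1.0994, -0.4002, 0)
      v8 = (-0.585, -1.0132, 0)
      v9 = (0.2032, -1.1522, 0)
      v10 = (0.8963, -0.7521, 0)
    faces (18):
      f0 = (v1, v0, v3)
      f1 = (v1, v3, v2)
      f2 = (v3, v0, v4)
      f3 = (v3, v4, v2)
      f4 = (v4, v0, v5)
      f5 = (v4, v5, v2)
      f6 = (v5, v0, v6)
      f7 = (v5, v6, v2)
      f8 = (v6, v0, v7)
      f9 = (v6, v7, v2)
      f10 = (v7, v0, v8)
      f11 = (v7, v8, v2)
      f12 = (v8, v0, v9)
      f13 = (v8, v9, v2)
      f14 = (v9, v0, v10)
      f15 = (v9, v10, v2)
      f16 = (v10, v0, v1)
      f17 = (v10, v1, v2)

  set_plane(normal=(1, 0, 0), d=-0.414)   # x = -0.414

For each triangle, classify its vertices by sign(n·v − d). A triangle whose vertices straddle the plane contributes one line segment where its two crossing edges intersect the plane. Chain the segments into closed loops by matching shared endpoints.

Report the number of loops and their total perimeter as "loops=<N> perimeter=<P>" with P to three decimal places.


Straddling triangles (10 of 18):
  (v4,v0,v5) [++-] → (-0.414, 0.717034, 0)–(-0.414, 1.04336, 0)  len=0.3263
  (v4,v5,v2) [+-+] → (-0.414, 1.04336, 0)–(-0.414, 0.717034, 0.856462)  len=0.9165
  (v5,v0,v6) [-+-] → (-0.414, 0.717034, 0)–(-0.414, 0.150703, 0)  len=0.5663
  (v5,v6,v2) [--+] → (-0.414, 0.150703, 1.82665)–(-0.414, 0.717034, 0.856462)  len=1.1234
  (v6,v0,v7) [-+-] → (-0.414, 0.150703, 0)–(-0.414, -0.150703, 0)  len=0.3014
  (v6,v7,v2) [--+] → (-0.414, -0.150703, 1.82665)–(-0.414, 0.150703, 1.82665)  len=0.3014
  (v7,v0,v8) [-+-] → (-0.414, -0.150703, 0)–(-0.414, -0.717034, 0)  len=0.5663
  (v7,v8,v2) [--+] → (-0.414, -0.717034, 0.856462)–(-0.414, -0.150703, 1.82665)  len=1.1234
  (v8,v0,v9) [-++] → (-0.414, -0.717034, 0)–(-0.414, -1.04336, 0)  len=0.3263
  (v8,v9,v2) [-++] → (-0.414, -1.04336, 0)–(-0.414, -0.717034, 0.856462)  len=0.9165

Chained into 1 loop(s):
  loop 1: 10 segments, perimeter = 6.4679
Total perimeter = 6.468

loops=1 perimeter=6.468


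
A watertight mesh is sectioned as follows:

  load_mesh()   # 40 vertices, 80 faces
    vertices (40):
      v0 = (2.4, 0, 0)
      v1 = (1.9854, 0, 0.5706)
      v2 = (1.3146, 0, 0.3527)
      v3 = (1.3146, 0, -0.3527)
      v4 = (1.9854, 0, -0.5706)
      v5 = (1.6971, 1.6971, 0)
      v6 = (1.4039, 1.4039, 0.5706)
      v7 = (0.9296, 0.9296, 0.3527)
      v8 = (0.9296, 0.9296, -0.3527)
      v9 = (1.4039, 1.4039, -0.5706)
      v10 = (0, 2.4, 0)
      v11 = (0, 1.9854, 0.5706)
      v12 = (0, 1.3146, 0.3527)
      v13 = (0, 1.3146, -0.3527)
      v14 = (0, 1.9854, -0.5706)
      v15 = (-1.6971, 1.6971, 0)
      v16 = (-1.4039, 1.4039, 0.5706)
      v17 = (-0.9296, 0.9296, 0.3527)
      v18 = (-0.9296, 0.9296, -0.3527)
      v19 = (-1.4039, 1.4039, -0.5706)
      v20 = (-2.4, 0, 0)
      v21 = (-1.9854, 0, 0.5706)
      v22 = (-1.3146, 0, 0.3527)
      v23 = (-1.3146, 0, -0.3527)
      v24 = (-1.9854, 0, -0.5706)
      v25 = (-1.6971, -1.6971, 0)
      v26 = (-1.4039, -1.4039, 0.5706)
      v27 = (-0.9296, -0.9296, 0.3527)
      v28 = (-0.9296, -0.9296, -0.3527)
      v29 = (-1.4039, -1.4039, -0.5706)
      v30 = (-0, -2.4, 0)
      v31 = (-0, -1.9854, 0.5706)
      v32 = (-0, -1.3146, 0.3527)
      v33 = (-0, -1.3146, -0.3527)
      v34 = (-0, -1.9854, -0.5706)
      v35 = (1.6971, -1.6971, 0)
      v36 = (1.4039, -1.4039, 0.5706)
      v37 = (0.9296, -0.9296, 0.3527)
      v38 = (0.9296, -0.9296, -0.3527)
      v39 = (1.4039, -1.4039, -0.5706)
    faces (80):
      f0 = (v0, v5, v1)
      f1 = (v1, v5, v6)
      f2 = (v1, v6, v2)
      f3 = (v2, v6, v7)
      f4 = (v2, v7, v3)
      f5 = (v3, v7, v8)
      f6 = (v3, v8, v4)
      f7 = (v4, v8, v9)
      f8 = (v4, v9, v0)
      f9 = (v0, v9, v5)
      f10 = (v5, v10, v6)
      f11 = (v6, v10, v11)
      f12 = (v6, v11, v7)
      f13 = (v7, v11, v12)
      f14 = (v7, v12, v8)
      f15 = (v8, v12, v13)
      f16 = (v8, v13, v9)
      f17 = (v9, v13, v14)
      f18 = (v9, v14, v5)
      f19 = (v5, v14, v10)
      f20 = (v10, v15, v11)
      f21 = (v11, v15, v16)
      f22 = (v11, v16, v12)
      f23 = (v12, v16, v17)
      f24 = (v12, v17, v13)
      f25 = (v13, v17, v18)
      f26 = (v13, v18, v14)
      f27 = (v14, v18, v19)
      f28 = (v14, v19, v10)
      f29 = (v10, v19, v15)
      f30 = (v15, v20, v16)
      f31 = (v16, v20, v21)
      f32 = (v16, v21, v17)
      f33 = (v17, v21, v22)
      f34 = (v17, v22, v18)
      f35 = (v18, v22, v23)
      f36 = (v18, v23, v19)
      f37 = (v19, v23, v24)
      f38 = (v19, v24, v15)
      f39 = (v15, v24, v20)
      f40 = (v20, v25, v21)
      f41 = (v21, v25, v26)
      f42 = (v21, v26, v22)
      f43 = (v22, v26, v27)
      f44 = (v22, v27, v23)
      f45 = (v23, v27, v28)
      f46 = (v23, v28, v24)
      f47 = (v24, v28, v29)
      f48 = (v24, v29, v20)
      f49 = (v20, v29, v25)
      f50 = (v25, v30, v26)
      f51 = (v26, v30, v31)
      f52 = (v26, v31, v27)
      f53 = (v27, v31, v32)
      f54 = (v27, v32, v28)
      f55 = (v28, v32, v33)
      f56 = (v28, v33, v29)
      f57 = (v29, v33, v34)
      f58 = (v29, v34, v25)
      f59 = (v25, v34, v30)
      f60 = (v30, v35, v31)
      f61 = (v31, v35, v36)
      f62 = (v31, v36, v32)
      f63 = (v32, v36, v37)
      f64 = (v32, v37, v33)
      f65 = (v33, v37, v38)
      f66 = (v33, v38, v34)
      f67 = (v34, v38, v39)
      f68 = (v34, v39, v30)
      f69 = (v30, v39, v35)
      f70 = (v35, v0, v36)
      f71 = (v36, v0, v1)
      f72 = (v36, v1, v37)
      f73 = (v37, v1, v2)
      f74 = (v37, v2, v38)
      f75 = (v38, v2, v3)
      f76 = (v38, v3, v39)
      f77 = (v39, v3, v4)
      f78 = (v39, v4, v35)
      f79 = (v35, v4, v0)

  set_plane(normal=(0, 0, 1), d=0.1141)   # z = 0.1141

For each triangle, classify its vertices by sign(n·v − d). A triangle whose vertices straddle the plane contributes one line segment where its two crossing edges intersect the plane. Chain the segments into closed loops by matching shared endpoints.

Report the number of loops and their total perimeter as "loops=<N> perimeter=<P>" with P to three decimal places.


Straddling triangles (32 of 80):
  (v0,v5,v1) [--+] → (1.75475, 1.35774, 0.1141)–(2.31709, 0, 0.1141)  len=1.4696
  (v1,v5,v6) [+-+] → (1.75475, 1.35774, 0.1141)–(1.63847, 1.63847, 0.1141)  len=0.3039
  (v2,v7,v3) [++-] → (1.05983, 0.615165, 0.1141)–(1.3146, 0, 0.1141)  len=0.6658
  (v3,v7,v8) [-+-] → (1.05983, 0.615165, 0.1141)–(0.9296, 0.9296, 0.1141)  len=0.3403
  (v5,v10,v6) [--+] → (0.280731, 2.20081, 0.1141)–(1.63847, 1.63847, 0.1141)  len=1.4696
  (v6,v10,v11) [+-+] → (0.280731, 2.20081, 0.1141)–(0, 2.31709, 0.1141)  len=0.3039
  (v7,v12,v8) [++-] → (0.314435, 1.18437, 0.1141)–(0.9296, 0.9296, 0.1141)  len=0.6658
  (v8,v12,v13) [-+-] → (0.314435, 1.18437, 0.1141)–(0, 1.3146, 0.1141)  len=0.3403
  (v10,v15,v11) [--+] → (-1.35774, 1.75475, 0.1141)–(0, 2.31709, 0.1141)  len=1.4696
  (v11,v15,v16) [+-+] → (-1.35774, 1.75475, 0.1141)–(-1.63847, 1.63847, 0.1141)  len=0.3039
  (v12,v17,v13) [++-] → (-0.615165, 1.05983, 0.1141)–(0, 1.3146, 0.1141)  len=0.6658
  (v13,v17,v18) [-+-] → (-0.615165, 1.05983, 0.1141)–(-0.9296, 0.9296, 0.1141)  len=0.3403
  (v15,v20,v16) [--+] → (-2.20081, 0.280731, 0.1141)–(-1.63847, 1.63847, 0.1141)  len=1.4696
  (v16,v20,v21) [+-+] → (-2.20081, 0.280731, 0.1141)–(-2.31709, 0, 0.1141)  len=0.3039
  (v17,v22,v18) [++-] → (-1.18437, 0.314435, 0.1141)–(-0.9296, 0.9296, 0.1141)  len=0.6658
  (v18,v22,v23) [-+-] → (-1.18437, 0.314435, 0.1141)–(-1.3146, 0, 0.1141)  len=0.3403
  (v20,v25,v21) [--+] → (-1.75475, -1.35774, 0.1141)–(-2.31709, 0, 0.1141)  len=1.4696
  (v21,v25,v26) [+-+] → (-1.75475, -1.35774, 0.1141)–(-1.63847, -1.63847, 0.1141)  len=0.3039
  (v22,v27,v23) [++-] → (-1.05983, -0.615165, 0.1141)–(-1.3146, 0, 0.1141)  len=0.6658
  (v23,v27,v28) [-+-] → (-1.05983, -0.615165, 0.1141)–(-0.9296, -0.9296, 0.1141)  len=0.3403
  (v25,v30,v26) [--+] → (-0.280731, -2.20081, 0.1141)–(-1.63847, -1.63847, 0.1141)  len=1.4696
  (v26,v30,v31) [+-+] → (-0.280731, -2.20081, 0.1141)–(0, -2.31709, 0.1141)  len=0.3039
  (v27,v32,v28) [++-] → (-0.314435, -1.18437, 0.1141)–(-0.9296, -0.9296, 0.1141)  len=0.6658
  (v28,v32,v33) [-+-] → (-0.314435, -1.18437, 0.1141)–(0, -1.3146, 0.1141)  len=0.3403
  (v30,v35,v31) [--+] → (1.35774, -1.75475, 0.1141)–(0, -2.31709, 0.1141)  len=1.4696
  (v31,v35,v36) [+-+] → (1.35774, -1.75475, 0.1141)–(1.63847, -1.63847, 0.1141)  len=0.3039
  (v32,v37,v33) [++-] → (0.615165, -1.05983, 0.1141)–(0, -1.3146, 0.1141)  len=0.6658
  (v33,v37,v38) [-+-] → (0.615165, -1.05983, 0.1141)–(0.9296, -0.9296, 0.1141)  len=0.3403
  (v35,v0,v36) [--+] → (2.20081, -0.280731, 0.1141)–(1.63847, -1.63847, 0.1141)  len=1.4696
  (v36,v0,v1) [+-+] → (2.20081, -0.280731, 0.1141)–(2.31709, 0, 0.1141)  len=0.3039
  (v37,v2,v38) [++-] → (1.18437, -0.314435, 0.1141)–(0.9296, -0.9296, 0.1141)  len=0.6658
  (v38,v2,v3) [-+-] → (1.18437, -0.314435, 0.1141)–(1.3146, 0, 0.1141)  len=0.3403

Chained into 2 loop(s):
  loop 1: 16 segments, perimeter = 14.1876
  loop 2: 16 segments, perimeter = 8.0494
Total perimeter = 22.237

loops=2 perimeter=22.237


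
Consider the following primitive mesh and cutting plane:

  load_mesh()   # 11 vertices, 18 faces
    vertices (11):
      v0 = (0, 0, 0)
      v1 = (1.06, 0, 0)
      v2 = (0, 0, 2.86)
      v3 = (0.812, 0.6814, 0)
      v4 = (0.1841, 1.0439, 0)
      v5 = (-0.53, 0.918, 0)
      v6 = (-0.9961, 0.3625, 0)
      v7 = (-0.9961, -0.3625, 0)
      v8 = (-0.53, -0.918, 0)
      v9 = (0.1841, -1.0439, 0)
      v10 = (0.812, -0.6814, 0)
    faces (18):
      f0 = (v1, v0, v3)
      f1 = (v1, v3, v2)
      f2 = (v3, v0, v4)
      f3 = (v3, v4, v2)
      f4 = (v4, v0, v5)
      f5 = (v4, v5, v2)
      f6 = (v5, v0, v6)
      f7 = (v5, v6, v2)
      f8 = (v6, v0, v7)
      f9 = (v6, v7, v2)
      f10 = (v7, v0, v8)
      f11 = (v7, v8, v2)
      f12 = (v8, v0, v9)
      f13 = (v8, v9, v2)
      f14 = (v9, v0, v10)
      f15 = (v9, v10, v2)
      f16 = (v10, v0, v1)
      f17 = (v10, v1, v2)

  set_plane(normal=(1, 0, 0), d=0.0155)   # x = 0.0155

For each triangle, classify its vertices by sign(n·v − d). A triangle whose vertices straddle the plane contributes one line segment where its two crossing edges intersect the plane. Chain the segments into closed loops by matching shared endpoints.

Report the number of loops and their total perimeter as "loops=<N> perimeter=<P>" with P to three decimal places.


Straddling triangles (12 of 18):
  (v1,v0,v3) [+-+] → (0.0155, 0, 0)–(0.0155, 0.013007, 0)  len=0.0130
  (v1,v3,v2) [++-] → (0.0155, 0.013007, 2.80541)–(0.0155, 0, 2.81818)  len=0.0182
  (v3,v0,v4) [+-+] → (0.0155, 0.013007, 0)–(0.0155, 0.0878895, 0)  len=0.0749
  (v3,v4,v2) [++-] → (0.0155, 0.0878895, 2.61921)–(0.0155, 0.013007, 2.80541)  len=0.2007
  (v4,v0,v5) [+--] → (0.0155, 0.0878895, 0)–(0.0155, 1.01417, 0)  len=0.9263
  (v4,v5,v2) [+--] → (0.0155, 1.01417, 0)–(0.0155, 0.0878895, 2.61921)  len=2.7782
  (v8,v0,v9) [--+] → (0.0155, -0.0878895, 0)–(0.0155, -1.01417, 0)  len=0.9263
  (v8,v9,v2) [-+-] → (0.0155, -1.01417, 0)–(0.0155, -0.0878895, 2.61921)  len=2.7782
  (v9,v0,v10) [+-+] → (0.0155, -0.0878895, 0)–(0.0155, -0.013007, 0)  len=0.0749
  (v9,v10,v2) [++-] → (0.0155, -0.013007, 2.80541)–(0.0155, -0.0878895, 2.61921)  len=0.2007
  (v10,v0,v1) [+-+] → (0.0155, -0.013007, 0)–(0.0155, 0, 0)  len=0.0130
  (v10,v1,v2) [++-] → (0.0155, 0, 2.81818)–(0.0155, -0.013007, 2.80541)  len=0.0182

Chained into 1 loop(s):
  loop 1: 12 segments, perimeter = 8.0225
Total perimeter = 8.023

loops=1 perimeter=8.023


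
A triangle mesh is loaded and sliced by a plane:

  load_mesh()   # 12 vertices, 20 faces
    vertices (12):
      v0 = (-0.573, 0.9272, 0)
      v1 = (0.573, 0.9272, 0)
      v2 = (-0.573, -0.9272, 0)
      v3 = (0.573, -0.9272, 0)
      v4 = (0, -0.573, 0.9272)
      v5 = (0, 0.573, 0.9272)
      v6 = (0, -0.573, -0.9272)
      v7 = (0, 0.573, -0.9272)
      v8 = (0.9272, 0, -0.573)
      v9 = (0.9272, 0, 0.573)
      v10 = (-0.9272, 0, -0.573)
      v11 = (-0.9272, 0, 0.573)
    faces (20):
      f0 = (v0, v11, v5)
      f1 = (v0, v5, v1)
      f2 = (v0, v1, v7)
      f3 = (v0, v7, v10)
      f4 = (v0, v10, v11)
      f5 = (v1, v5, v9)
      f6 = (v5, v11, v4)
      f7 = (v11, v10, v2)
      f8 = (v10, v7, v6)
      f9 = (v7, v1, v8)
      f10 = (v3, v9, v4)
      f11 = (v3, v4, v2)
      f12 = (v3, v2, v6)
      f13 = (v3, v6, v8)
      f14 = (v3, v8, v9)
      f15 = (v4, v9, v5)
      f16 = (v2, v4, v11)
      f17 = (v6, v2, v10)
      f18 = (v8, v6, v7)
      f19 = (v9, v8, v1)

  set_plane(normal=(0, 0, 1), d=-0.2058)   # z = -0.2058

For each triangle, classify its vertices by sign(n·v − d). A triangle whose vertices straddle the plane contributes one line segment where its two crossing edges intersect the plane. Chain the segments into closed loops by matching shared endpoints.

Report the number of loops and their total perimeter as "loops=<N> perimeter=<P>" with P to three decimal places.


Straddling triangles (10 of 20):
  (v0,v1,v7) [++-] → (0.445818, 0.848582, -0.2058)–(-0.445818, 0.848582, -0.2058)  len=0.8916
  (v0,v7,v10) [+--] → (-0.445818, 0.848582, -0.2058)–(-0.700215, 0.594185, -0.2058)  len=0.3598
  (v0,v10,v11) [+-+] → (-0.700215, 0.594185, -0.2058)–(-0.9272, 0, -0.2058)  len=0.6361
  (v11,v10,v2) [+-+] → (-0.9272, 0, -0.2058)–(-0.700215, -0.594185, -0.2058)  len=0.6361
  (v7,v1,v8) [-+-] → (0.445818, 0.848582, -0.2058)–(0.700215, 0.594185, -0.2058)  len=0.3598
  (v3,v2,v6) [++-] → (-0.445818, -0.848582, -0.2058)–(0.445818, -0.848582, -0.2058)  len=0.8916
  (v3,v6,v8) [+--] → (0.445818, -0.848582, -0.2058)–(0.700215, -0.594185, -0.2058)  len=0.3598
  (v3,v8,v9) [+-+] → (0.700215, -0.594185, -0.2058)–(0.9272, 0, -0.2058)  len=0.6361
  (v6,v2,v10) [-+-] → (-0.445818, -0.848582, -0.2058)–(-0.700215, -0.594185, -0.2058)  len=0.3598
  (v9,v8,v1) [+-+] → (0.9272, 0, -0.2058)–(0.700215, 0.594185, -0.2058)  len=0.6361

Chained into 1 loop(s):
  loop 1: 10 segments, perimeter = 5.7666
Total perimeter = 5.767

loops=1 perimeter=5.767
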